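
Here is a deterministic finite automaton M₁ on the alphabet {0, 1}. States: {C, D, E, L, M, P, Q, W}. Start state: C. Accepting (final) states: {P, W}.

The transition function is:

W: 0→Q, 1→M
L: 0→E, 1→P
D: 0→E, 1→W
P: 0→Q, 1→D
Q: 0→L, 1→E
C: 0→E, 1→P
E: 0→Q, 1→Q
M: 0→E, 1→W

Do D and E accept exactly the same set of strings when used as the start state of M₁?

Every state is reachable, so we keep all 8.
P0 = {P,W} | {C,D,E,L,M,Q}.
On input 1, block {C,D,E,L,M,Q} splits into {C,D,L,M} and {E,Q}.
Split {E,Q} by δ(·,0) → {E} and {Q}.
The partition is now stable with 4 blocks: {P,W} | {C,D,L,M} | {E} | {Q}.
D and E end up in different blocks, so they are distinguishable. For instance, the string '1' is accepted from only D.

No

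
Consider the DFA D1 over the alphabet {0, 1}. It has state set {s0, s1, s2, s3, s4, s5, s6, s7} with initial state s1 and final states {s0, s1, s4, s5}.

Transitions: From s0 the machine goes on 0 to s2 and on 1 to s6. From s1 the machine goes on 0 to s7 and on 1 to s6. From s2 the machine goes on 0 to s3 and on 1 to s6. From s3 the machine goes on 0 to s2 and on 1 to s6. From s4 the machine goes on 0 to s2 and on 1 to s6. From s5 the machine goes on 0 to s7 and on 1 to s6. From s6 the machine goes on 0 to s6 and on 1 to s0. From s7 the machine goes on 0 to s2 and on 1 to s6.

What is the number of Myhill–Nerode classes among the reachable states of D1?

3

States {s4,s5} cannot be reached from the start state, so discard them.
Initial partition by acceptance: {s0,s1} | {s2,s3,s6,s7}.
Split {s2,s3,s6,s7} by δ(·,1) → {s2,s3,s7} and {s6}.
No further refinement is possible. Final partition (3 blocks): {s0,s1} | {s2,s3,s7} | {s6}.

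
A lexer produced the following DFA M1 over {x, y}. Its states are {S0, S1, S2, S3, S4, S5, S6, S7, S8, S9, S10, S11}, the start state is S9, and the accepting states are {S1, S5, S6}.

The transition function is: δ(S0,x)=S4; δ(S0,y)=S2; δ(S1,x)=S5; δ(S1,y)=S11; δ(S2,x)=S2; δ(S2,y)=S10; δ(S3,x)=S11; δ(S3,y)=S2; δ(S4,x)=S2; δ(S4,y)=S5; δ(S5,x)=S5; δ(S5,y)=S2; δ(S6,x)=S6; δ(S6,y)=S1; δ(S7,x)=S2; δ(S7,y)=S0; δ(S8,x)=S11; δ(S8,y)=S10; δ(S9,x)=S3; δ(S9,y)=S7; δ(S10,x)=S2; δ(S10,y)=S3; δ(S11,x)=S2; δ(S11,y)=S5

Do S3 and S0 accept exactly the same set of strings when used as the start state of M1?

Yes

Reachable states from the start: {S0,S2,S3,S4,S5,S7,S9,S10,S11}. Unreachable: {S1,S6,S8} — drop them.
P0 = {S5} | {S0,S2,S3,S4,S7,S9,S10,S11}.
Split {S0,S2,S3,S4,S7,S9,S10,S11} by δ(·,y) → {S0,S2,S3,S7,S9,S10} and {S4,S11}.
On input x, block {S0,S2,S3,S7,S9,S10} splits into {S2,S7,S9,S10} and {S0,S3}.
Split {S2,S7,S9,S10} by δ(·,x) → {S2,S7,S10} and {S9}.
Split {S2,S7,S10} by δ(·,y) → {S7,S10} and {S2}.
The partition is now stable with 6 blocks: {S5} | {S7,S10} | {S4,S11} | {S0,S3} | {S9} | {S2}.
S3 and S0 lie in the same block of the stable partition, so they are equivalent — no string distinguishes them.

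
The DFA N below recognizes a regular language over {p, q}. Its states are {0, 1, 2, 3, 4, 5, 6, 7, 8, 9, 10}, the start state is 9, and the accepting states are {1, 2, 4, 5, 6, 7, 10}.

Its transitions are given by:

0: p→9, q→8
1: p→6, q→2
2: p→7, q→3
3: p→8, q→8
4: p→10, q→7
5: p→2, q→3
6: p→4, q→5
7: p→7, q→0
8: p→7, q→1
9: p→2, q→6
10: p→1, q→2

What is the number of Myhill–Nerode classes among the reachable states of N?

4

Start with accepting vs non-accepting: {1,2,4,5,6,7,10} | {0,3,8,9}.
Refine {1,2,4,5,6,7,10} on symbol q: members go to different blocks, giving {1,4,6,10} and {2,5,7}.
On input p, block {0,3,8,9} splits into {0,3} and {8,9}.
No further refinement is possible. Final partition (4 blocks): {1,4,6,10} | {0,3} | {2,5,7} | {8,9}.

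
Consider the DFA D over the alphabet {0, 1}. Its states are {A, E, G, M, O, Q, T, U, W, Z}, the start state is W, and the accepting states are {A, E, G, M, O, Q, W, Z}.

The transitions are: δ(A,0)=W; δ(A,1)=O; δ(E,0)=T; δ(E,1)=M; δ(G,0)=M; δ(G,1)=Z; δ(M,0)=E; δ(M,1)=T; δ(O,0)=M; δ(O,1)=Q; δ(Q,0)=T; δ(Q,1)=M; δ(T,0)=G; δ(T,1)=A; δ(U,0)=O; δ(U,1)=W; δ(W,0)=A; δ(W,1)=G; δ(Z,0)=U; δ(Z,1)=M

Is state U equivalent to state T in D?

Every state is reachable, so we keep all 10.
P0 = {A,E,G,M,O,Q,W,Z} | {T,U}.
Split {A,E,G,M,O,Q,W,Z} by δ(·,0) → {A,G,M,O,W} and {E,Q,Z}.
On input 0, block {A,G,M,O,W} splits into {A,G,O,W} and {M}.
On input 0, block {A,G,O,W} splits into {G,O} and {A,W}.
No further refinement is possible. Final partition (5 blocks): {G,O} | {T,U} | {E,Q,Z} | {M} | {A,W}.
U and T lie in the same block of the stable partition, so they are equivalent — no string distinguishes them.

Yes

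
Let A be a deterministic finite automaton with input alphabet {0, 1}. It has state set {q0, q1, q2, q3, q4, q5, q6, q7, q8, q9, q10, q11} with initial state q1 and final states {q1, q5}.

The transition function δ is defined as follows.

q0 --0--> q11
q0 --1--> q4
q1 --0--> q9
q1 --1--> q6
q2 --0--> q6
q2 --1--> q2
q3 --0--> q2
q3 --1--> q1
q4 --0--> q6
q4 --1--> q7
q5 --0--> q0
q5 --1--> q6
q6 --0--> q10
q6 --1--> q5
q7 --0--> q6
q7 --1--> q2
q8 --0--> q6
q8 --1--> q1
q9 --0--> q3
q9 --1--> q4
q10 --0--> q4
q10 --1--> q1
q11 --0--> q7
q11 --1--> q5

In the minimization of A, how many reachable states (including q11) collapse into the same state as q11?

3

Reachable states from the start: {q0,q1,q2,q3,q4,q5,q6,q7,q9,q10,q11}. Unreachable: {q8} — drop them.
P0 = {q1,q5} | {q0,q2,q3,q4,q6,q7,q9,q10,q11}.
Refine {q0,q2,q3,q4,q6,q7,q9,q10,q11} on symbol 1: members go to different blocks, giving {q0,q2,q4,q7,q9} and {q3,q6,q10,q11}.
Split {q3,q6,q10,q11} by δ(·,0) → {q3,q10,q11} and {q6}.
On input 0, block {q0,q2,q4,q7,q9} splits into {q2,q4,q7} and {q0,q9}.
No further refinement is possible. Final partition (5 blocks): {q1,q5} | {q2,q4,q7} | {q3,q10,q11} | {q6} | {q0,q9}.
The equivalence class containing q11 is {q3,q10,q11}, of size 3.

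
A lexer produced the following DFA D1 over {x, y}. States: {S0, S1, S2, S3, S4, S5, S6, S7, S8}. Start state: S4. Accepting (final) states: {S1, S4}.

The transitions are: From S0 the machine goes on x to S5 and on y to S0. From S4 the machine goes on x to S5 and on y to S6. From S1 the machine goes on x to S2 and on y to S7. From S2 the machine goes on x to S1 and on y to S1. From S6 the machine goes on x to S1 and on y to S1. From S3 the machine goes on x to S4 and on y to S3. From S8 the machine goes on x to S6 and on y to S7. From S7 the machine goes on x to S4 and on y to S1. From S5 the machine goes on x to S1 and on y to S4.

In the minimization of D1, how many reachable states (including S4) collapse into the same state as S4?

2

States {S0,S3,S8} cannot be reached from the start state, so discard them.
P0 = {S1,S4} | {S2,S5,S6,S7}.
No further refinement is possible. Final partition (2 blocks): {S1,S4} | {S2,S5,S6,S7}.
State S4 belongs to the block {S1,S4}, which has 2 states.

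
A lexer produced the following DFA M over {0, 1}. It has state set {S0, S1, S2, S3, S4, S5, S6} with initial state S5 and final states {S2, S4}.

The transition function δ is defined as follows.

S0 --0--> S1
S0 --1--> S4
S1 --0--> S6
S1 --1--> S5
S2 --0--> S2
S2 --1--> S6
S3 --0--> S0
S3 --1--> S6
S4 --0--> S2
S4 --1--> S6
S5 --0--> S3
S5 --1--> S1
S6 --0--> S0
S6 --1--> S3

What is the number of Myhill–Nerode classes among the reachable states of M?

4

Start with accepting vs non-accepting: {S2,S4} | {S0,S1,S3,S5,S6}.
On input 1, block {S0,S1,S3,S5,S6} splits into {S1,S3,S5,S6} and {S0}.
On input 0, block {S1,S3,S5,S6} splits into {S1,S5} and {S3,S6}.
Stable partition: {S2,S4} | {S1,S5} | {S0} | {S3,S6} — 4 equivalence classes.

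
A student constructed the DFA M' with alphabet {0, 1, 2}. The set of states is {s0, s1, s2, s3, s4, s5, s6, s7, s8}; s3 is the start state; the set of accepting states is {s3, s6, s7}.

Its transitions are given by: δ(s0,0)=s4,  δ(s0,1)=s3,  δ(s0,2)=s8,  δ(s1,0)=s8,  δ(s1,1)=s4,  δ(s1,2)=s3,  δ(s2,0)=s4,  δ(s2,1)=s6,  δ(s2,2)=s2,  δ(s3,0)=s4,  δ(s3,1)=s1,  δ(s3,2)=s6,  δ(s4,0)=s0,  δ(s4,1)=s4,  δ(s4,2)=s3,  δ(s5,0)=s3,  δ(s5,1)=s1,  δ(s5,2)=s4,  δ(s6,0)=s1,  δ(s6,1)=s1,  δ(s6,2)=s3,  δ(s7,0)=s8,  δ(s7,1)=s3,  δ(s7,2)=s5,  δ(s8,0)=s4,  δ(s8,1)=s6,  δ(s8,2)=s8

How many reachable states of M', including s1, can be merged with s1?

Reachable states from the start: {s0,s1,s3,s4,s6,s8}. Unreachable: {s2,s5,s7} — drop them.
P0 = {s3,s6} | {s0,s1,s4,s8}.
Refine {s0,s1,s4,s8} on symbol 1: members go to different blocks, giving {s0,s8} and {s1,s4}.
Stable partition: {s3,s6} | {s0,s8} | {s1,s4} — 3 equivalence classes.
State s1 belongs to the block {s1,s4}, which has 2 states.

2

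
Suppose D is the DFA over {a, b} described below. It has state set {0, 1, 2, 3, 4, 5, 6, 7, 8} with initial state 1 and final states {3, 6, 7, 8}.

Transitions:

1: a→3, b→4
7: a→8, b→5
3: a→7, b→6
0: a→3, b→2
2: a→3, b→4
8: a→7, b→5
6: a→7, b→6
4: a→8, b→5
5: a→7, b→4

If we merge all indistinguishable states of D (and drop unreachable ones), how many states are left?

Reachable states from the start: {1,3,4,5,6,7,8}. Unreachable: {0,2} — drop them.
Initial partition by acceptance: {3,6,7,8} | {1,4,5}.
Split {3,6,7,8} by δ(·,b) → {3,6} and {7,8}.
On input a, block {1,4,5} splits into {4,5} and {1}.
Stable partition: {3,6} | {4,5} | {7,8} | {1} — 4 equivalence classes.

4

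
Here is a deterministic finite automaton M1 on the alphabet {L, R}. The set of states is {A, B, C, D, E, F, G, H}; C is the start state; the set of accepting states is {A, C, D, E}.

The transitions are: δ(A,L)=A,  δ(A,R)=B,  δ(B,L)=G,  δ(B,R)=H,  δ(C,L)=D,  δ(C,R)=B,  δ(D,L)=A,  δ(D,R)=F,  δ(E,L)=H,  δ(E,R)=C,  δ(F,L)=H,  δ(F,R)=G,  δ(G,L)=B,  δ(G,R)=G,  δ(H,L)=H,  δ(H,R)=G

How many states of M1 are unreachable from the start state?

1

No path from C leads to E; the other 7 states are all reachable.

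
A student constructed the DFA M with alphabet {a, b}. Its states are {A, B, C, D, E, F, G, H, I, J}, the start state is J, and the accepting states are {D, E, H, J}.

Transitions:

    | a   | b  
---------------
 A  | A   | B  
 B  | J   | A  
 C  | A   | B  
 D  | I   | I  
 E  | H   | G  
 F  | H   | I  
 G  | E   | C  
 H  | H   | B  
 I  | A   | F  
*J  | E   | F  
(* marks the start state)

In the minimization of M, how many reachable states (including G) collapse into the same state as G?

First remove the unreachable states {D}; 9 states remain.
P0 = {E,H,J} | {A,B,C,F,G,I}.
Refine {A,B,C,F,G,I} on symbol a: members go to different blocks, giving {A,C,I} and {B,F,G}.
The partition is now stable with 3 blocks: {E,H,J} | {A,C,I} | {B,F,G}.
State G belongs to the block {B,F,G}, which has 3 states.

3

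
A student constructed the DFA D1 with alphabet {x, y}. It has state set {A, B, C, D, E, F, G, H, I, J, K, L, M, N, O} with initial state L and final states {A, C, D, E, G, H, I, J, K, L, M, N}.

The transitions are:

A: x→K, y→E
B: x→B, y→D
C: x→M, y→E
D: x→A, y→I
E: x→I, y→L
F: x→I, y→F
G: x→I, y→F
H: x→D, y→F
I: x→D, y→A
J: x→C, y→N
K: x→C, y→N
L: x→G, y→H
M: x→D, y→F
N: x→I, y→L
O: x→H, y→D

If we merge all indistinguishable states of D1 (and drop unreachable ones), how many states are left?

First remove the unreachable states {B,J,O}; 12 states remain.
P0 = {A,C,D,E,G,H,I,K,L,M,N} | {F}.
Refine {A,C,D,E,G,H,I,K,L,M,N} on symbol y: members go to different blocks, giving {A,C,D,E,I,K,L,N} and {G,H,M}.
Refine {A,C,D,E,I,K,L,N} on symbol x: members go to different blocks, giving {A,D,E,I,K,N} and {C,L}.
Refine {A,D,E,I,K,N} on symbol x: members go to different blocks, giving {A,D,E,I,N} and {K}.
Refine {A,D,E,I,N} on symbol x: members go to different blocks, giving {D,E,I,N} and {A}.
Split {D,E,I,N} by δ(·,x) → {E,I,N} and {D}.
Refine {E,I,N} on symbol x: members go to different blocks, giving {E,N} and {I}.
Split {G,H,M} by δ(·,x) → {H,M} and {G}.
Refine {C,L} on symbol x: members go to different blocks, giving {C} and {L}.
No further refinement is possible. Final partition (10 blocks): {E,N} | {F} | {H,M} | {C} | {K} | {A} | {D} | {I} | {G} | {L}.

10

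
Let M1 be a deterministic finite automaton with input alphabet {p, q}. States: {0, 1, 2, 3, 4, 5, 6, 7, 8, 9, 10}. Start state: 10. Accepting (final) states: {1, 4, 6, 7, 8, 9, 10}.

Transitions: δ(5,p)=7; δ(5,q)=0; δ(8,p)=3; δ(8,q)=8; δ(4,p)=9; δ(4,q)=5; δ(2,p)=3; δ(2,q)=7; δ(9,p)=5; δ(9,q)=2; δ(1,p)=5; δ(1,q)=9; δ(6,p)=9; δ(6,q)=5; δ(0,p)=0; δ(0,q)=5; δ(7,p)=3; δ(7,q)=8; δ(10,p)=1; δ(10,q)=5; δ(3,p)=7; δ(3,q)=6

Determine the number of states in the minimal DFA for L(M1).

Reachable states from the start: {0,1,2,3,5,6,7,8,9,10}. Unreachable: {4} — drop them.
Initial partition by acceptance: {1,6,7,8,9,10} | {0,2,3,5}.
Refine {1,6,7,8,9,10} on symbol p: members go to different blocks, giving {1,7,8,9} and {6,10}.
On input q, block {1,7,8,9} splits into {1,7,8} and {9}.
On input q, block {1,7,8} splits into {7,8} and {1}.
Refine {0,2,3,5} on symbol p: members go to different blocks, giving {0,2} and {3,5}.
On input p, block {0,2} splits into {0} and {2}.
On input p, block {6,10} splits into {6} and {10}.
Split {3,5} by δ(·,q) → {3} and {5}.
Stable partition: {7,8} | {0} | {6} | {9} | {1} | {3} | {2} | {10} | {5} — 9 equivalence classes.

9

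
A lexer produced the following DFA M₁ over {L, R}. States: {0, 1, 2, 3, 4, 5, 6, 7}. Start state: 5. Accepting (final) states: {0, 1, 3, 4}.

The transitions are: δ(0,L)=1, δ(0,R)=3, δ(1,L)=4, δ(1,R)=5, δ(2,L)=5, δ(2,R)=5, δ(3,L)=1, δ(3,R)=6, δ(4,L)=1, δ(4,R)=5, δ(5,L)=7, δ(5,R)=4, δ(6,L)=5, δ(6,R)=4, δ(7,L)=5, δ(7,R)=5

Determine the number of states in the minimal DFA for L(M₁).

3

First remove the unreachable states {0,2,3,6}; 4 states remain.
P0 = {1,4} | {5,7}.
Split {5,7} by δ(·,R) → {5} and {7}.
The partition is now stable with 3 blocks: {1,4} | {5} | {7}.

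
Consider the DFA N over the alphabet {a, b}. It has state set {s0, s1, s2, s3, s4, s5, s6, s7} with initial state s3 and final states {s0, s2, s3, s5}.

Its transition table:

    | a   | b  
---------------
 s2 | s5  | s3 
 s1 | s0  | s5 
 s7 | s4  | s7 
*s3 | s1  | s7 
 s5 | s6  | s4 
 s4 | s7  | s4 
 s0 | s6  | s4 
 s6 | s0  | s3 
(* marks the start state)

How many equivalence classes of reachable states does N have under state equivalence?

States {s2} cannot be reached from the start state, so discard them.
Start with accepting vs non-accepting: {s0,s3,s5} | {s1,s4,s6,s7}.
Split {s1,s4,s6,s7} by δ(·,a) → {s1,s6} and {s4,s7}.
No further refinement is possible. Final partition (3 blocks): {s0,s3,s5} | {s1,s6} | {s4,s7}.

3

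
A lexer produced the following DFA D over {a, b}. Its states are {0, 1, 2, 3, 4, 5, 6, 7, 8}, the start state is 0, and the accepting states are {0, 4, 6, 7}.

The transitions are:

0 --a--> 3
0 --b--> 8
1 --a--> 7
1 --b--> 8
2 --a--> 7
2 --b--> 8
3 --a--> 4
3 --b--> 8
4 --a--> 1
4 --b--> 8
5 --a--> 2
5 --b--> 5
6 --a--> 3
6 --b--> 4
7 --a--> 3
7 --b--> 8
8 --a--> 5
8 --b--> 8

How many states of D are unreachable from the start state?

1

Starting at 0 and following transitions, the reachable set is {0, 1, 2, 3, 4, 5, 7, 8}. That leaves 6 unreachable — 1 in total.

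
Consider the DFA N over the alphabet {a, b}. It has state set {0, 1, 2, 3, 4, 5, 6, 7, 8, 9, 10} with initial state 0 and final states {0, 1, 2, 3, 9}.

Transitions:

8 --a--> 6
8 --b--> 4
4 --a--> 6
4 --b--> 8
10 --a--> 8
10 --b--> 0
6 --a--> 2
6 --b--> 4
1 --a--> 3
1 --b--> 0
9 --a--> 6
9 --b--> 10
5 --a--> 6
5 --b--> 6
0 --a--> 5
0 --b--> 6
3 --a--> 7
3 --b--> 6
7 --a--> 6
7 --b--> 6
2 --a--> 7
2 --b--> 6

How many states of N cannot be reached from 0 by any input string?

Starting at 0 and following transitions, the reachable set is {0, 2, 4, 5, 6, 7, 8}. That leaves 1, 3, 9, 10 unreachable — 4 in total.

4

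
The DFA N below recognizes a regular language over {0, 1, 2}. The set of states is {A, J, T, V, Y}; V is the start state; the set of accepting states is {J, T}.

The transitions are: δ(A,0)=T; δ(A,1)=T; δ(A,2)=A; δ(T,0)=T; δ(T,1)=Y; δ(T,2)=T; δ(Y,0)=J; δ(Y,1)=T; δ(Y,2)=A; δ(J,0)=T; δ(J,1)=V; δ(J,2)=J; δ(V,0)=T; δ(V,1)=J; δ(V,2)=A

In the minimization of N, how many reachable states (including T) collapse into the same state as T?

2

Initial partition by acceptance: {J,T} | {A,V,Y}.
No further refinement is possible. Final partition (2 blocks): {J,T} | {A,V,Y}.
The equivalence class containing T is {J,T}, of size 2.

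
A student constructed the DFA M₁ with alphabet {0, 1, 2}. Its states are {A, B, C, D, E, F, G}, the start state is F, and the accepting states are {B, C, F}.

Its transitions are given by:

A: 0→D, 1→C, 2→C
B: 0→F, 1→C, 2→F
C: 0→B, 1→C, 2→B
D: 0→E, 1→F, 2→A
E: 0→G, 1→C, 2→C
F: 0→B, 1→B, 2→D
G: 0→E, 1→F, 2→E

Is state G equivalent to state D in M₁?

Yes

Every state is reachable, so we keep all 7.
P0 = {B,C,F} | {A,D,E,G}.
On input 2, block {B,C,F} splits into {B,C} and {F}.
Split {B,C} by δ(·,0) → {B} and {C}.
On input 1, block {A,D,E,G} splits into {A,E} and {D,G}.
The partition is now stable with 5 blocks: {B} | {A,E} | {F} | {C} | {D,G}.
G and D lie in the same block of the stable partition, so they are equivalent — no string distinguishes them.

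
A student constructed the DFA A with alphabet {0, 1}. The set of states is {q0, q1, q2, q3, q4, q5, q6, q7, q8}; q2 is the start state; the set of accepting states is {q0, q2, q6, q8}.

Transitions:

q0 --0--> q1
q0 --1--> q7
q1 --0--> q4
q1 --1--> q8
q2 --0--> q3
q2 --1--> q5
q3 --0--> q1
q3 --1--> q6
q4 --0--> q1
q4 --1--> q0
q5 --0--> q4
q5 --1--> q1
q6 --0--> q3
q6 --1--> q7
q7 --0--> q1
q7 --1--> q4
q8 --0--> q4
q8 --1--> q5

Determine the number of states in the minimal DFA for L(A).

3

All states are reachable from the start state.
P0 = {q0,q2,q6,q8} | {q1,q3,q4,q5,q7}.
On input 1, block {q1,q3,q4,q5,q7} splits into {q1,q3,q4} and {q5,q7}.
No further refinement is possible. Final partition (3 blocks): {q0,q2,q6,q8} | {q1,q3,q4} | {q5,q7}.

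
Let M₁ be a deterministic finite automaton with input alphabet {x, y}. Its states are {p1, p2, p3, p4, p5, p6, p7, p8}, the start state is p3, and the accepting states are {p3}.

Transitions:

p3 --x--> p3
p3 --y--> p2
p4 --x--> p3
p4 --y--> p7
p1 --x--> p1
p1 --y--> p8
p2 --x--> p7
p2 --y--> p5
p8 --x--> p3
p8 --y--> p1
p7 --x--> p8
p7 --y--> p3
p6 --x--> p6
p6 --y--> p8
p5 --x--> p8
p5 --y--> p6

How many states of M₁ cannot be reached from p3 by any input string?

Starting at p3 and following transitions, the reachable set is {p1, p2, p3, p5, p6, p7, p8}. That leaves p4 unreachable — 1 in total.

1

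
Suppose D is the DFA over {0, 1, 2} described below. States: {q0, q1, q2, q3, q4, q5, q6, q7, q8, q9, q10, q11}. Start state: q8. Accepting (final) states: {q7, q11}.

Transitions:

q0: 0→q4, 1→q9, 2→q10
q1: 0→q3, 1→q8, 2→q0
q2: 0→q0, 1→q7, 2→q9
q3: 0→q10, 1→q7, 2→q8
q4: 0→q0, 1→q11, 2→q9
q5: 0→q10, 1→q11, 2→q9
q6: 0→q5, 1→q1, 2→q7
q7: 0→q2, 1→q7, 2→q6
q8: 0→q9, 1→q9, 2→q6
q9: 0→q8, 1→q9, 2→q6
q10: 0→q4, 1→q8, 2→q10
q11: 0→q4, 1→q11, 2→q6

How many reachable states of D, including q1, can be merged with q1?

3

Every state is reachable, so we keep all 12.
P0 = {q7,q11} | {q0,q1,q2,q3,q4,q5,q6,q8,q9,q10}.
Refine {q0,q1,q2,q3,q4,q5,q6,q8,q9,q10} on symbol 1: members go to different blocks, giving {q0,q1,q6,q8,q9,q10} and {q2,q3,q4,q5}.
Refine {q0,q1,q6,q8,q9,q10} on symbol 0: members go to different blocks, giving {q0,q1,q6,q10} and {q8,q9}.
On input 1, block {q0,q1,q6,q10} splits into {q0,q1,q10} and {q6}.
Stable partition: {q7,q11} | {q0,q1,q10} | {q2,q3,q4,q5} | {q8,q9} | {q6} — 5 equivalence classes.
The equivalence class containing q1 is {q0,q1,q10}, of size 3.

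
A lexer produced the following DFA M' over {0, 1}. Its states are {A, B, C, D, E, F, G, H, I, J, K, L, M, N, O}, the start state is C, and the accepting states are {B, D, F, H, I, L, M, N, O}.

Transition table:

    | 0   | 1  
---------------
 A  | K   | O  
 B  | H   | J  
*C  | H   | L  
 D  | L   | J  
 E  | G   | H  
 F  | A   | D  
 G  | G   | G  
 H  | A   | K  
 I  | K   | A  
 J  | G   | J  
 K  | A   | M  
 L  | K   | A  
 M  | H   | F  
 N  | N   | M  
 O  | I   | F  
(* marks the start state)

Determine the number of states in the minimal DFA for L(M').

7

Reachable states from the start: {A,C,D,F,G,H,I,J,K,L,M,O}. Unreachable: {B,E,N} — drop them.
Start with accepting vs non-accepting: {D,F,H,I,L,M,O} | {A,C,G,J,K}.
Refine {D,F,H,I,L,M,O} on symbol 0: members go to different blocks, giving {F,H,I,L} and {D,M,O}.
Refine {F,H,I,L} on symbol 1: members go to different blocks, giving {H,I,L} and {F}.
Refine {A,C,G,J,K} on symbol 0: members go to different blocks, giving {A,G,J,K} and {C}.
Refine {A,G,J,K} on symbol 1: members go to different blocks, giving {A,K} and {G,J}.
Refine {D,M,O} on symbol 1: members go to different blocks, giving {M,O} and {D}.
No further refinement is possible. Final partition (7 blocks): {H,I,L} | {A,K} | {M,O} | {F} | {C} | {G,J} | {D}.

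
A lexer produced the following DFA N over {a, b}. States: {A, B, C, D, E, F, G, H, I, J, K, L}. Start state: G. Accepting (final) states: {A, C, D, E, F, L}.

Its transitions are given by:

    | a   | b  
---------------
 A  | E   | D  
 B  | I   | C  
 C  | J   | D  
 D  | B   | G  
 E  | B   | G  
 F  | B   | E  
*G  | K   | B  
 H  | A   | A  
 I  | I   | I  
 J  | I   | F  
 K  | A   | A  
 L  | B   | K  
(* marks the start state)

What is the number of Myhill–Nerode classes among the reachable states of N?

Reachable states from the start: {A,B,C,D,E,F,G,I,J,K}. Unreachable: {H,L} — drop them.
Initial partition by acceptance: {A,C,D,E,F} | {B,G,I,J,K}.
Refine {A,C,D,E,F} on symbol a: members go to different blocks, giving {C,D,E,F} and {A}.
Refine {C,D,E,F} on symbol b: members go to different blocks, giving {C,F} and {D,E}.
Split {B,G,I,J,K} by δ(·,a) → {B,G,I,J} and {K}.
Split {B,G,I,J} by δ(·,a) → {B,I,J} and {G}.
Refine {B,I,J} on symbol b: members go to different blocks, giving {B,J} and {I}.
Stable partition: {C,F} | {B,J} | {A} | {D,E} | {K} | {G} | {I} — 7 equivalence classes.

7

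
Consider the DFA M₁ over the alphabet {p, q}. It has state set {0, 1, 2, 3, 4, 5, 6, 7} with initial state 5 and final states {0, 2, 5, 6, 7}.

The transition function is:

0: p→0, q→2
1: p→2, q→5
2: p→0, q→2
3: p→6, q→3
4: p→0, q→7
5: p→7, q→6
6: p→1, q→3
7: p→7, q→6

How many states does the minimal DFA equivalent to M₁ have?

5

States {4} cannot be reached from the start state, so discard them.
Start with accepting vs non-accepting: {0,2,5,6,7} | {1,3}.
Split {0,2,5,6,7} by δ(·,p) → {0,2,5,7} and {6}.
Refine {0,2,5,7} on symbol q: members go to different blocks, giving {0,2} and {5,7}.
Refine {1,3} on symbol p: members go to different blocks, giving {1} and {3}.
No further refinement is possible. Final partition (5 blocks): {0,2} | {1} | {6} | {5,7} | {3}.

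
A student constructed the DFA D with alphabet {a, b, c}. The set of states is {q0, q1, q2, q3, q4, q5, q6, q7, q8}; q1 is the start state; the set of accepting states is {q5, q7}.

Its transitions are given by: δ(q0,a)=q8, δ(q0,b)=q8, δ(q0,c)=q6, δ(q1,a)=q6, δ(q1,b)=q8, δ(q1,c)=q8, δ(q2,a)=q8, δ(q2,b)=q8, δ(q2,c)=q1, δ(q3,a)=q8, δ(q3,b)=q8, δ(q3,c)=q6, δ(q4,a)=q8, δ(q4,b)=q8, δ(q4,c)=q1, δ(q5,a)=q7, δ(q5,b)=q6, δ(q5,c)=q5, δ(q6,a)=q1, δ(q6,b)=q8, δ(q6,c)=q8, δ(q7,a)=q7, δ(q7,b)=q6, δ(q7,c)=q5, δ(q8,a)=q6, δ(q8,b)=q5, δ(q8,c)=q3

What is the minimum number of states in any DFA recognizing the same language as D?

4

Reachable states from the start: {q1,q3,q5,q6,q7,q8}. Unreachable: {q0,q2,q4} — drop them.
Initial partition by acceptance: {q5,q7} | {q1,q3,q6,q8}.
Split {q1,q3,q6,q8} by δ(·,b) → {q1,q3,q6} and {q8}.
On input a, block {q1,q3,q6} splits into {q1,q6} and {q3}.
Stable partition: {q5,q7} | {q1,q6} | {q8} | {q3} — 4 equivalence classes.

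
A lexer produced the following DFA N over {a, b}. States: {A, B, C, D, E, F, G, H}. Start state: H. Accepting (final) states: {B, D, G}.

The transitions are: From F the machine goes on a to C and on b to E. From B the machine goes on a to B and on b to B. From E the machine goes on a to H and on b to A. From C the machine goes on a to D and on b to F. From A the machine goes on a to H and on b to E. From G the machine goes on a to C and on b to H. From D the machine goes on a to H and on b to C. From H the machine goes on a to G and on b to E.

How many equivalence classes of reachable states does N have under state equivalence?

First remove the unreachable states {B}; 7 states remain.
Start with accepting vs non-accepting: {D,G} | {A,C,E,F,H}.
Split {A,C,E,F,H} by δ(·,a) → {A,E,F} and {C,H}.
No further refinement is possible. Final partition (3 blocks): {D,G} | {A,E,F} | {C,H}.

3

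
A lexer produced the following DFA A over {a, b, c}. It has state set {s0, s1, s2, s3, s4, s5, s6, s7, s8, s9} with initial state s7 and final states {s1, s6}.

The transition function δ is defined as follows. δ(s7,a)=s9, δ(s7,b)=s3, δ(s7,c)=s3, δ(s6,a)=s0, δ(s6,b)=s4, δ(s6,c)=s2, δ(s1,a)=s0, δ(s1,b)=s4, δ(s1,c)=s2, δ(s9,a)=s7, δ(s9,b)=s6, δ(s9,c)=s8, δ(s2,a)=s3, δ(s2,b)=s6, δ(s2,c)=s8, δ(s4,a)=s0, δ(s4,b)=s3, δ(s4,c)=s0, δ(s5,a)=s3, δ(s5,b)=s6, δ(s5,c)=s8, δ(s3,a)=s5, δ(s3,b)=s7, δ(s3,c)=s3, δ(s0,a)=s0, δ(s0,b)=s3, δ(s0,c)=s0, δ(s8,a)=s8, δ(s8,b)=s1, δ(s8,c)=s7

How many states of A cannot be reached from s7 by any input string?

A breadth-first search from the start state visits every state.

0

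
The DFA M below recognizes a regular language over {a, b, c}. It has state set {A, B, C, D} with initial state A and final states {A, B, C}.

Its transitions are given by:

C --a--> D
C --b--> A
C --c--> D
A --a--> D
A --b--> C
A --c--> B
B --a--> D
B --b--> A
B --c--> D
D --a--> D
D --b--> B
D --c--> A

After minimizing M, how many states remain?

All states are reachable from the start state.
Start with accepting vs non-accepting: {A,B,C} | {D}.
On input c, block {A,B,C} splits into {B,C} and {A}.
Stable partition: {B,C} | {D} | {A} — 3 equivalence classes.

3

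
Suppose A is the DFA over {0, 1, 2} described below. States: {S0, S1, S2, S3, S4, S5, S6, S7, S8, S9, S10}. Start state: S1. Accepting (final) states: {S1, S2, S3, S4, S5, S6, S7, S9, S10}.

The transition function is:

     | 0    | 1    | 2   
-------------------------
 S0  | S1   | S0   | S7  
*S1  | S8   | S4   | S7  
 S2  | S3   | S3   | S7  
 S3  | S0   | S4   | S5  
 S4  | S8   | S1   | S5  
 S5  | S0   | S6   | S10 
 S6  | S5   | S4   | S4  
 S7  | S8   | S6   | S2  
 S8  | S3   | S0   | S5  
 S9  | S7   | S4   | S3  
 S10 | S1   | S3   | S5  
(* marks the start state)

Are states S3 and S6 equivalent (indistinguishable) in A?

Reachable states from the start: {S0,S1,S2,S3,S4,S5,S6,S7,S8,S10}. Unreachable: {S9} — drop them.
Initial partition by acceptance: {S1,S2,S3,S4,S5,S6,S7,S10} | {S0,S8}.
On input 0, block {S1,S2,S3,S4,S5,S6,S7,S10} splits into {S1,S3,S4,S5,S7} and {S2,S6,S10}.
Refine {S1,S3,S4,S5,S7} on symbol 1: members go to different blocks, giving {S1,S3,S4} and {S5,S7}.
On input 0, block {S2,S6,S10} splits into {S2,S10} and {S6}.
No further refinement is possible. Final partition (5 blocks): {S1,S3,S4} | {S0,S8} | {S2,S10} | {S5,S7} | {S6}.
S3 and S6 end up in different blocks, so they are distinguishable. For instance, the string '0' is accepted from only S6.

No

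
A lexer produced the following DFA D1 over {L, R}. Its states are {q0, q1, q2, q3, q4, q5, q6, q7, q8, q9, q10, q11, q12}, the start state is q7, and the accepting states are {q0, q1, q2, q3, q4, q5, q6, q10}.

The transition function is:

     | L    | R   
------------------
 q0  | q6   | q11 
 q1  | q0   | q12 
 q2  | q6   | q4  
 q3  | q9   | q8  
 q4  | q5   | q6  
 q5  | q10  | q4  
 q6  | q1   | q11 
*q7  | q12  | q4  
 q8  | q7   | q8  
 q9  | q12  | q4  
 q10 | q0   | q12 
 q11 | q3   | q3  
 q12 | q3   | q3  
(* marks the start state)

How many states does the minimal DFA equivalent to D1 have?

7

First remove the unreachable states {q2}; 12 states remain.
P0 = {q0,q1,q3,q4,q5,q6,q10} | {q7,q8,q9,q11,q12}.
Refine {q0,q1,q3,q4,q5,q6,q10} on symbol L: members go to different blocks, giving {q0,q1,q4,q5,q6,q10} and {q3}.
Split {q0,q1,q4,q5,q6,q10} by δ(·,R) → {q0,q1,q6,q10} and {q4,q5}.
On input L, block {q7,q8,q9,q11,q12} splits into {q7,q8,q9} and {q11,q12}.
Refine {q7,q8,q9} on symbol L: members go to different blocks, giving {q7,q9} and {q8}.
Split {q4,q5} by δ(·,L) → {q4} and {q5}.
Stable partition: {q0,q1,q6,q10} | {q7,q9} | {q3} | {q4} | {q11,q12} | {q8} | {q5} — 7 equivalence classes.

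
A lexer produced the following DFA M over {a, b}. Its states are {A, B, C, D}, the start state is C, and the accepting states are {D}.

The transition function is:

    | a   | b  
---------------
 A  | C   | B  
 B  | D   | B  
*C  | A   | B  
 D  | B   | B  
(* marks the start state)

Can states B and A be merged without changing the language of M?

No

P0 = {D} | {A,B,C}.
Refine {A,B,C} on symbol a: members go to different blocks, giving {A,C} and {B}.
The partition is now stable with 3 blocks: {D} | {A,C} | {B}.
B and A end up in different blocks, so they are distinguishable. For instance, the string 'a' is accepted from only B.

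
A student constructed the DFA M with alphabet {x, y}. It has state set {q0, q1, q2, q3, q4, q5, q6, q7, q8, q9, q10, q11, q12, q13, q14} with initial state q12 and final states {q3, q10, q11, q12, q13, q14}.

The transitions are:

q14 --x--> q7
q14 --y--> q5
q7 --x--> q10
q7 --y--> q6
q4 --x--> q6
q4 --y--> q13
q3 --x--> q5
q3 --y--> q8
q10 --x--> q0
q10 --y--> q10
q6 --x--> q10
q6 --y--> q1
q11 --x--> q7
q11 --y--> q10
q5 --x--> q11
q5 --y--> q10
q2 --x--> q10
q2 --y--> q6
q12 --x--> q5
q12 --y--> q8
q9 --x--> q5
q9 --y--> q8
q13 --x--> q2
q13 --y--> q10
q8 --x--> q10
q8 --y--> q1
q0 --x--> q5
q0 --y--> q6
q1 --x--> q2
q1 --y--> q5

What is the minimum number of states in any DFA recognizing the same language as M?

Reachable states from the start: {q0,q1,q2,q5,q6,q7,q8,q10,q11,q12}. Unreachable: {q3,q4,q9,q13,q14} — drop them.
P0 = {q10,q11,q12} | {q0,q1,q2,q5,q6,q7,q8}.
Refine {q10,q11,q12} on symbol y: members go to different blocks, giving {q10,q11} and {q12}.
On input x, block {q0,q1,q2,q5,q6,q7,q8} splits into {q2,q5,q6,q7,q8} and {q0,q1}.
Split {q10,q11} by δ(·,x) → {q10} and {q11}.
Split {q2,q5,q6,q7,q8} by δ(·,x) → {q2,q6,q7,q8} and {q5}.
Split {q2,q6,q7,q8} by δ(·,y) → {q2,q7} and {q6,q8}.
Split {q0,q1} by δ(·,x) → {q0} and {q1}.
Stable partition: {q10} | {q2,q7} | {q12} | {q0} | {q11} | {q5} | {q6,q8} | {q1} — 8 equivalence classes.

8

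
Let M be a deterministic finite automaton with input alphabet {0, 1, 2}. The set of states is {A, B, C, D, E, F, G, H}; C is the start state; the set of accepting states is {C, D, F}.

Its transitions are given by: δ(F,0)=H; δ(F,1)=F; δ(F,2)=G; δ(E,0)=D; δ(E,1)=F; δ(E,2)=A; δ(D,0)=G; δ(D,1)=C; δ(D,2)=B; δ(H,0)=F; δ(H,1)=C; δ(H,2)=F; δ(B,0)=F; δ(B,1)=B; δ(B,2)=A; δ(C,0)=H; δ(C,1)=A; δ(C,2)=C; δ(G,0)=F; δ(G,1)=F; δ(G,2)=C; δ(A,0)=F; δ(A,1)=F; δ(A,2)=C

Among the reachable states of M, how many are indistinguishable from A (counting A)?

First remove the unreachable states {B,D,E}; 5 states remain.
P0 = {C,F} | {A,G,H}.
On input 1, block {C,F} splits into {C} and {F}.
On input 1, block {A,G,H} splits into {A,G} and {H}.
No further refinement is possible. Final partition (4 blocks): {C} | {A,G} | {F} | {H}.
State A belongs to the block {A,G}, which has 2 states.

2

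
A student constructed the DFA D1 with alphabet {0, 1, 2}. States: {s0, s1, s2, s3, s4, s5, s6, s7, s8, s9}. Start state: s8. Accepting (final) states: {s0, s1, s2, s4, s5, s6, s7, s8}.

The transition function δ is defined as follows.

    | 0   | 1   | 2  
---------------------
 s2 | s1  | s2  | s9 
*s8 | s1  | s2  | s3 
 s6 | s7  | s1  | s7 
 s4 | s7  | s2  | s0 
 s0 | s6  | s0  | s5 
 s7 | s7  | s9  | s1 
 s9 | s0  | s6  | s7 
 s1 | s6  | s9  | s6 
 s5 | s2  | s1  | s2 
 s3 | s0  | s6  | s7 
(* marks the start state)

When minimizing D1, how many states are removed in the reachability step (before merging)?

1

No path from s8 leads to s4; the other 9 states are all reachable.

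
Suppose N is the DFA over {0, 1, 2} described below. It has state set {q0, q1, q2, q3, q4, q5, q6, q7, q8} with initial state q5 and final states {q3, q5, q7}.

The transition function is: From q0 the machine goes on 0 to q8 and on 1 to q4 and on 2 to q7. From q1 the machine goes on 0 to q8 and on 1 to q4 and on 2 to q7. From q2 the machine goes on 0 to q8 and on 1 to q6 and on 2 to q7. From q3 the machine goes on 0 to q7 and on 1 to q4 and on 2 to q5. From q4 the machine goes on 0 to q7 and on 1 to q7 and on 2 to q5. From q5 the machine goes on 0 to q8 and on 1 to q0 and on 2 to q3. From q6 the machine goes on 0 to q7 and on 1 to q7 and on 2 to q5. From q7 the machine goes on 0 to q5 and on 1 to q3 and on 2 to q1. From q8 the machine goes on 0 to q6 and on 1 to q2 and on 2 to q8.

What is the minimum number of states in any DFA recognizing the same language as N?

6

Initial partition by acceptance: {q3,q5,q7} | {q0,q1,q2,q4,q6,q8}.
Refine {q3,q5,q7} on symbol 0: members go to different blocks, giving {q3,q7} and {q5}.
On input 0, block {q3,q7} splits into {q3} and {q7}.
Split {q0,q1,q2,q4,q6,q8} by δ(·,0) → {q0,q1,q2,q8} and {q4,q6}.
Refine {q0,q1,q2,q8} on symbol 0: members go to different blocks, giving {q0,q1,q2} and {q8}.
The partition is now stable with 6 blocks: {q3} | {q0,q1,q2} | {q5} | {q7} | {q4,q6} | {q8}.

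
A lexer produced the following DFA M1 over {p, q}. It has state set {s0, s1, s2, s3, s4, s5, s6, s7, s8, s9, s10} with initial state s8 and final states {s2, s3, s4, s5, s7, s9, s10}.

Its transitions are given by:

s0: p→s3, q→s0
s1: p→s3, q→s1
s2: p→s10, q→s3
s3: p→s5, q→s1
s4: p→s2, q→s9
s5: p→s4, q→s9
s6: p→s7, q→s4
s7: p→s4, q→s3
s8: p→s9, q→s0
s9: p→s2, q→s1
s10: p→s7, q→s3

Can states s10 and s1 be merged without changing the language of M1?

States {s6} cannot be reached from the start state, so discard them.
Start with accepting vs non-accepting: {s2,s3,s4,s5,s7,s9,s10} | {s0,s1,s8}.
Split {s2,s3,s4,s5,s7,s9,s10} by δ(·,q) → {s2,s4,s5,s7,s10} and {s3,s9}.
The partition is now stable with 3 blocks: {s2,s4,s5,s7,s10} | {s0,s1,s8} | {s3,s9}.
s10 and s1 end up in different blocks, so they are distinguishable. For instance, the string 'ε' is accepted from only s10.

No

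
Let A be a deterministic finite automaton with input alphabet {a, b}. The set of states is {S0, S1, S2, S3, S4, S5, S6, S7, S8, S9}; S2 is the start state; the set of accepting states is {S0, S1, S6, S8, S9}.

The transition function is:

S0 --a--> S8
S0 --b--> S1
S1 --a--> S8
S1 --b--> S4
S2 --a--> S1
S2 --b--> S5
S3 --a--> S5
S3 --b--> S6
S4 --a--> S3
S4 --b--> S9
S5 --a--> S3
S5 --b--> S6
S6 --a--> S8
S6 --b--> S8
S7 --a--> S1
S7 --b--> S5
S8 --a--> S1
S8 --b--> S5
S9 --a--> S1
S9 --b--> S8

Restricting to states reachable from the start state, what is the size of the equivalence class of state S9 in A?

2

First remove the unreachable states {S0,S7}; 8 states remain.
P0 = {S1,S6,S8,S9} | {S2,S3,S4,S5}.
On input b, block {S1,S6,S8,S9} splits into {S1,S8} and {S6,S9}.
On input a, block {S2,S3,S4,S5} splits into {S3,S4,S5} and {S2}.
The partition is now stable with 4 blocks: {S1,S8} | {S3,S4,S5} | {S6,S9} | {S2}.
The equivalence class containing S9 is {S6,S9}, of size 2.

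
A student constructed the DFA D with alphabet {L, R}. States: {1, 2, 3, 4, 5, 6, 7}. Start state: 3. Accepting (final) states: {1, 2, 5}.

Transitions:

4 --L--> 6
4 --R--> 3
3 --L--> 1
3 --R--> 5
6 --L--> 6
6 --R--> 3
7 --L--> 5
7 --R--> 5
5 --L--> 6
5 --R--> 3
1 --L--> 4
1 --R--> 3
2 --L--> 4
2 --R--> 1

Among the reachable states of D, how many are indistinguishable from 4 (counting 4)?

First remove the unreachable states {2,7}; 5 states remain.
Initial partition by acceptance: {1,5} | {3,4,6}.
Refine {3,4,6} on symbol L: members go to different blocks, giving {4,6} and {3}.
Stable partition: {1,5} | {4,6} | {3} — 3 equivalence classes.
The equivalence class containing 4 is {4,6}, of size 2.

2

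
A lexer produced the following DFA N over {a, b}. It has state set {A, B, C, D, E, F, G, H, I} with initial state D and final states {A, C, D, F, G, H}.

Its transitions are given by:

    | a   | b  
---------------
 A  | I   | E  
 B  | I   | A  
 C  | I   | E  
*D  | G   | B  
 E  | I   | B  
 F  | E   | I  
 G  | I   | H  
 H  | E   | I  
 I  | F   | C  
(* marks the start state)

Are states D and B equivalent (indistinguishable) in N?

Initial partition by acceptance: {A,C,D,F,G,H} | {B,E,I}.
On input a, block {A,C,D,F,G,H} splits into {A,C,F,G,H} and {D}.
On input b, block {A,C,F,G,H} splits into {A,C,F,H} and {G}.
Split {B,E,I} by δ(·,a) → {B,E} and {I}.
On input a, block {A,C,F,H} splits into {A,C} and {F,H}.
Split {B,E} by δ(·,b) → {B} and {E}.
The partition is now stable with 7 blocks: {A,C} | {B} | {D} | {G} | {I} | {F,H} | {E}.
D and B end up in different blocks, so they are distinguishable. For instance, the string 'ε' is accepted from only D.

No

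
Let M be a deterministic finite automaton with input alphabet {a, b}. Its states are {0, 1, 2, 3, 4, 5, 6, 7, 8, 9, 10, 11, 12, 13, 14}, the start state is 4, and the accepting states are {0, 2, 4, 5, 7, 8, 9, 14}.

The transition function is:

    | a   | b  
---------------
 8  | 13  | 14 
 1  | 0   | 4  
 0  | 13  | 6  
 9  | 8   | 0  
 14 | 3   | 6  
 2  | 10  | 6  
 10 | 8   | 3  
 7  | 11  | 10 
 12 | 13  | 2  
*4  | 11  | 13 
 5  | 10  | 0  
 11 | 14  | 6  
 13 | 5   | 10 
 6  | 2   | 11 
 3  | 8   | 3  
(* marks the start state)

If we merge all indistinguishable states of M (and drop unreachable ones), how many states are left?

5

Reachable states from the start: {0,2,3,4,5,6,8,10,11,13,14}. Unreachable: {1,7,9,12} — drop them.
Start with accepting vs non-accepting: {0,2,4,5,8,14} | {3,6,10,11,13}.
Split {0,2,4,5,8,14} by δ(·,b) → {0,2,4,14} and {5,8}.
Refine {3,6,10,11,13} on symbol a: members go to different blocks, giving {3,10,13} and {6,11}.
On input a, block {0,2,4,14} splits into {0,2,14} and {4}.
The partition is now stable with 5 blocks: {0,2,14} | {3,10,13} | {5,8} | {6,11} | {4}.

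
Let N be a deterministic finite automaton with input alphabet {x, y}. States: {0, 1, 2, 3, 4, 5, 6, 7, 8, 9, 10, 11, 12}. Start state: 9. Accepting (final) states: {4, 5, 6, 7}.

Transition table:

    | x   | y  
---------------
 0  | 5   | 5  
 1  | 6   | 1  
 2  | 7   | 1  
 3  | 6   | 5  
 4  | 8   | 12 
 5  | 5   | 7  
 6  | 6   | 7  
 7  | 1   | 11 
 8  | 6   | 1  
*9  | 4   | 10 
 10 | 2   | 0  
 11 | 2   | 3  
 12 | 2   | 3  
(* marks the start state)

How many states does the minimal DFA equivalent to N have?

Every state is reachable, so we keep all 13.
P0 = {4,5,6,7} | {0,1,2,3,8,9,10,11,12}.
On input x, block {4,5,6,7} splits into {4,7} and {5,6}.
On input x, block {0,1,2,3,8,9,10,11,12} splits into {0,1,3,8} and {10,11,12} and {2,9}.
On input y, block {0,1,3,8} splits into {0,3} and {1,8}.
On input y, block {2,9} splits into {2} and {9}.
Stable partition: {4,7} | {0,3} | {5,6} | {10,11,12} | {2} | {1,8} | {9} — 7 equivalence classes.

7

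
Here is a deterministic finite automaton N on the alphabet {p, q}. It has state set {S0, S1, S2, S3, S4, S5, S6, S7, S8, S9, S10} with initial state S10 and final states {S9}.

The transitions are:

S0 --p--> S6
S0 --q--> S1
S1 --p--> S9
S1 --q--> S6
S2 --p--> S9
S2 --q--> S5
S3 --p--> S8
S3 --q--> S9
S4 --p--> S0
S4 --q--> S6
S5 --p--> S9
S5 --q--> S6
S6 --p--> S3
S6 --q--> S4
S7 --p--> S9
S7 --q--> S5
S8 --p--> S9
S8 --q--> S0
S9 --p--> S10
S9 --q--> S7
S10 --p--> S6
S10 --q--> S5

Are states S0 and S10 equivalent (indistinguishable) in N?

First remove the unreachable states {S2}; 10 states remain.
Initial partition by acceptance: {S9} | {S0,S1,S3,S4,S5,S6,S7,S8,S10}.
Refine {S0,S1,S3,S4,S5,S6,S7,S8,S10} on symbol p: members go to different blocks, giving {S0,S3,S4,S6,S10} and {S1,S5,S7,S8}.
Refine {S0,S3,S4,S6,S10} on symbol p: members go to different blocks, giving {S0,S4,S6,S10} and {S3}.
Split {S0,S4,S6,S10} by δ(·,p) → {S0,S4,S10} and {S6}.
Refine {S0,S4,S10} on symbol p: members go to different blocks, giving {S0,S10} and {S4}.
Refine {S1,S5,S7,S8} on symbol q: members go to different blocks, giving {S1,S5} and {S7} and {S8}.
Stable partition: {S9} | {S0,S10} | {S1,S5} | {S3} | {S6} | {S4} | {S7} | {S8} — 8 equivalence classes.
S0 and S10 lie in the same block of the stable partition, so they are equivalent — no string distinguishes them.

Yes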